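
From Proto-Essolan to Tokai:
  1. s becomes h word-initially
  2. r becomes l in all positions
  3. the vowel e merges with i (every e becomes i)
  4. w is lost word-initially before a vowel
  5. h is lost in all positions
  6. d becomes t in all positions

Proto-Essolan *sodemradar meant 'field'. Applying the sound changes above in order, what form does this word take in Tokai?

otimlatal

Tokai: *sodemradar
  sodemradar → hodemradar   [debuccalisation]
  hodemradar → hodemladal   [unconditioned shift]
  hodemladal → hodimladal   [vowel merger]
  hodimladal (rule 4 does not apply)
  hodimladal → odimladal   [h-loss]
  odimladal → otimlatal   [unconditioned shift]
  giving Tokai otimlatal.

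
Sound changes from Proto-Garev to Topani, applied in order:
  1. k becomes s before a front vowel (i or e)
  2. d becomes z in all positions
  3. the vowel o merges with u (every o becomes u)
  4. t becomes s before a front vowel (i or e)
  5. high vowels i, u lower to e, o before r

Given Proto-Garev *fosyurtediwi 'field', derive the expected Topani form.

Topani: *fosyurtediwi
  fosyurtediwi (rule 1 does not apply)
  fosyurtediwi → fosyurteziwi   [unconditioned shift]
  fosyurteziwi → fusyurteziwi   [vowel merger]
  fusyurteziwi → fusyurseziwi   [palatalisation]
  fusyurseziwi → fusyorseziwi   [pre-rhotic lowering]
  giving Topani fusyorseziwi.

fusyorseziwi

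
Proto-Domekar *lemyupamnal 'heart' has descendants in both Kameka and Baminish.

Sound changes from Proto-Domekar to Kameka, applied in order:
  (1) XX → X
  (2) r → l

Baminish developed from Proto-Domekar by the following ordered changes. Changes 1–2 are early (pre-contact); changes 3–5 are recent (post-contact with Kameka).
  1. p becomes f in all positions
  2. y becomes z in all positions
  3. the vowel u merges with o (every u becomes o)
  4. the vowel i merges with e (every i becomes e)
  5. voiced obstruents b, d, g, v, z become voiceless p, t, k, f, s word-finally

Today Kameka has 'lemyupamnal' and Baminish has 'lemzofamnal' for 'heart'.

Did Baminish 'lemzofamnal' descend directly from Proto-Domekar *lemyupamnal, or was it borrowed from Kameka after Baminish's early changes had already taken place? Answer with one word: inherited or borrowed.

If inherited, *lemyupamnal would pass through all of Baminish's changes:
Baminish: *lemyupamnal > lemyufamnal > lemzufamnal > lemzofamnal  (by unconditioned shift, unconditioned shift, vowel merger)
If borrowed from Kameka 'lemyupamnal' after the early changes, it would undergo only the recent ones:
  rule 3 (vowel merger): lemyupamnal → lemyopamnal
  rule 4 (vowel merger): no change (lemyopamnal)
  rule 5 (final devoicing): no change (lemyopamnal)
  ⇒ as a loan: lemyopamnal
Baminish 'lemzofamnal' matches the inherited outcome exactly, so it is an inherited cognate, not a loan.

inherited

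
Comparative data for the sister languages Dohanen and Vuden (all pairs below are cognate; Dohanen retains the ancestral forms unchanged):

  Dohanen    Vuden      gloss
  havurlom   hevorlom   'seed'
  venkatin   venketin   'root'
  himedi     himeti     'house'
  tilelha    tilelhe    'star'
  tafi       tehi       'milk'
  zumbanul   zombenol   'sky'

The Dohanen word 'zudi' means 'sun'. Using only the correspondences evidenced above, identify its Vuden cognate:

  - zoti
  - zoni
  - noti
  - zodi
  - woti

zumbanul ~ zombenol — Dohanen u corresponds to Vuden o after a consonant, before a consonant other than r, m, n, p, b, f, v.
himedi ~ himeti — Dohanen d corresponds to Vuden t between vowels (before a front vowel).
Applying these to Dohanen 'zudi':
  zudi → zodi   (u→o after a consonant, before a consonant other than r, m, n, p, b, f, v)
  zodi → zoti   (d→t between vowels (before a front vowel))
So the Vuden cognate is 'zoti'.

zoti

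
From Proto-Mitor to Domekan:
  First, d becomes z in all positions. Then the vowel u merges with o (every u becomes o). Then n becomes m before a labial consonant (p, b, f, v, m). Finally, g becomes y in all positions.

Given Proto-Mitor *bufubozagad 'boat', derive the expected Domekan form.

Domekan: *bufubozagad
  bufubozagad → bufubozagaz   [unconditioned shift]
  bufubozagaz → bofobozagaz   [vowel merger]
  bofobozagaz (rule 3 does not apply)
  bofobozagaz → bofobozayaz   [unconditioned shift]
  giving Domekan bofobozayaz.

bofobozayaz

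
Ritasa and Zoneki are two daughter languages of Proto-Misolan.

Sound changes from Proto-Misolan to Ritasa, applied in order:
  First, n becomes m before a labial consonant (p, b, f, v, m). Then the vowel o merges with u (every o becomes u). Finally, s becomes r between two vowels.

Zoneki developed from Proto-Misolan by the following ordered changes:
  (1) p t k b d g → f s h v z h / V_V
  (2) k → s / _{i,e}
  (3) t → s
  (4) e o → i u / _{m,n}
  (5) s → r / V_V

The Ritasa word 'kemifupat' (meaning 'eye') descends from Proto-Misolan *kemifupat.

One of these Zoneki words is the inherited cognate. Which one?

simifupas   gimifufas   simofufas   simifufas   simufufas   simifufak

Zoneki: *kemifupat > kemifufat > semifufat > semifufas > simifufas  (by intervocalic lenition, palatalisation, unconditioned shift, pre-nasal raising)
Only 'simifufas' matches the regular Zoneki development of *kemifupat.

simifufas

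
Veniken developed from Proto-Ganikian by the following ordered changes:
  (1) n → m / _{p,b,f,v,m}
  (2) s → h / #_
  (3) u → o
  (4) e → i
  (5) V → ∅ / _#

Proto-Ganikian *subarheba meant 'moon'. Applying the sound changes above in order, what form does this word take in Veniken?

hobarhib

Veniken: *subarheba
  subarheba (rule 1 does not apply)
  subarheba → hubarheba   [debuccalisation]
  hubarheba → hobarheba   [vowel merger]
  hobarheba → hobarhiba   [vowel merger]
  hobarhiba → hobarhib   [apocope]
  giving Veniken hobarhib.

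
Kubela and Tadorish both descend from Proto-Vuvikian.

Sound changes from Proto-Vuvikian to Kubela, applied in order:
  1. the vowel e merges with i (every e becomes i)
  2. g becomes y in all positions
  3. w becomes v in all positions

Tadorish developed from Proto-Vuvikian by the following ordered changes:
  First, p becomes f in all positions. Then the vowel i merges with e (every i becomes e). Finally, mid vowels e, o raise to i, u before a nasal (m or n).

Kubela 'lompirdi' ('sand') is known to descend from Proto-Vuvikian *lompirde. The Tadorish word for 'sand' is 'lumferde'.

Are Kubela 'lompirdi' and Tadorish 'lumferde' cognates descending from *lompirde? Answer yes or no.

Derive the expected Tadorish reflex of *lompirde:
Tadorish: start from *lompirde.
  rule 1 (unconditioned shift): lompirde → lomfirde
  rule 2 (vowel merger): lomfirde → lomferde
  rule 3 (pre-nasal raising): lomferde → lumferde
  ⇒ Tadorish lumferde
Tadorish 'lumferde' matches the regular reflex exactly, so the pair is cognate.

yes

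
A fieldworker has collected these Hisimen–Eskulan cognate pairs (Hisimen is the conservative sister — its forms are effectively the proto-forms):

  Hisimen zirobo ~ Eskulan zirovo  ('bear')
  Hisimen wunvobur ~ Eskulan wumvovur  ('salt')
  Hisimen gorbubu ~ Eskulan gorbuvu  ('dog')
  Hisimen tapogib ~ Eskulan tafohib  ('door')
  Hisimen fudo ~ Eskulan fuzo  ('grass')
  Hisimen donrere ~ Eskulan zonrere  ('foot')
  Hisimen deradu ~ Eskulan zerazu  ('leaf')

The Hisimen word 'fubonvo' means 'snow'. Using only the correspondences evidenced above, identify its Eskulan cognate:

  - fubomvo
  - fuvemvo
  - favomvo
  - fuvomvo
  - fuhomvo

fuvomvo

zirobo ~ zirovo — Hisimen b corresponds to Eskulan v between vowels (before a back vowel).
wunvobur ~ wumvovur — Hisimen n corresponds to Eskulan m after a vowel, before a labial obstruent.
Applying these to Hisimen 'fubonvo':
  fubonvo → fuvonvo   (b→v between vowels (before a back vowel))
  fuvonvo → fuvomvo   (n→m after a vowel, before a labial obstruent)
So the Eskulan cognate is 'fuvomvo'.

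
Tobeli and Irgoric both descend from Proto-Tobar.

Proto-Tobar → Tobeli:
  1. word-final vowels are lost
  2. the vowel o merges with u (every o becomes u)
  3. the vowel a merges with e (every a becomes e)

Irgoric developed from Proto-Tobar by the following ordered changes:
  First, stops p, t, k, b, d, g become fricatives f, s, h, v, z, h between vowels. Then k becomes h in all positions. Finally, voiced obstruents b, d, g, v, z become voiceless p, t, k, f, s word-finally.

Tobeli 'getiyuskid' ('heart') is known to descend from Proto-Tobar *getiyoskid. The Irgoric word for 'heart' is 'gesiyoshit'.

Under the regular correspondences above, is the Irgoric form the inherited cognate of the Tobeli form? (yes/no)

yes

Derive the expected Irgoric reflex of *getiyoskid:
Irgoric: *getiyoskid > gesiyoskid > gesiyoshid > gesiyoshit  (by intervocalic lenition, unconditioned shift, final devoicing)
Irgoric 'gesiyoshit' matches the regular reflex exactly, so the pair is cognate.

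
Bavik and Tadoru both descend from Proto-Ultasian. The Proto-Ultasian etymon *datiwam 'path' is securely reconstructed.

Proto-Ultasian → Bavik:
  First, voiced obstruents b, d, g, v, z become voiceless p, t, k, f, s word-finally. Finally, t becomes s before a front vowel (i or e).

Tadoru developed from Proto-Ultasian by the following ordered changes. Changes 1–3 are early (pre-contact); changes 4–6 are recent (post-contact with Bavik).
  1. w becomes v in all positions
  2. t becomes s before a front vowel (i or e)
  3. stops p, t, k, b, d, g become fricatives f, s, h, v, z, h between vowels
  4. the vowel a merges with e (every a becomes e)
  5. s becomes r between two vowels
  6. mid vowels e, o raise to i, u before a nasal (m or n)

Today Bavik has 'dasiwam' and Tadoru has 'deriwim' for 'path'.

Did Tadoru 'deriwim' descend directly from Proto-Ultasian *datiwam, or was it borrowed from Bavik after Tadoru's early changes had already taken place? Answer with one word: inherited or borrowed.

If inherited, *datiwam would pass through all of Tadoru's changes:
Tadoru: *datiwam > dativam > dasivam > desivem > derivem > derivim  (by unconditioned shift, palatalisation, vowel merger, rhotacism, pre-nasal raising)
If borrowed from Bavik 'dasiwam' after the early changes, it would undergo only the recent ones:
  rule 4 (vowel merger): dasiwam → desiwem
  rule 5 (rhotacism): desiwem → deriwem
  rule 6 (pre-nasal raising): deriwem → deriwim
  ⇒ as a loan: deriwim
Tadoru 'deriwim' matches the loan outcome 'deriwim', not the inherited 'derivim' — it skipped the early Tadoru changes, so it was borrowed from Bavik.

borrowed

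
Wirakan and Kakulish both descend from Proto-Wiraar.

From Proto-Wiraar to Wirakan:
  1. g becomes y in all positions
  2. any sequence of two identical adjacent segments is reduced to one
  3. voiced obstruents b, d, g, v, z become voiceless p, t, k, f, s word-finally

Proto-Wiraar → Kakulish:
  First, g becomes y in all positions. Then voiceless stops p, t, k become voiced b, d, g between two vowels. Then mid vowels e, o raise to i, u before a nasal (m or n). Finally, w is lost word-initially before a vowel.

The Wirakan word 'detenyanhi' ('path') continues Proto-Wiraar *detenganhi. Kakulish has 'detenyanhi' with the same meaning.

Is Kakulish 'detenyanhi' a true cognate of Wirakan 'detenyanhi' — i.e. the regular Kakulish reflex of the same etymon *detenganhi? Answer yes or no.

Derive the expected Kakulish reflex of *detenganhi:
Kakulish: *detenganhi > detenyanhi > dedenyanhi > dedinyanhi  (by unconditioned shift, intervocalic voicing, pre-nasal raising)
The regular Kakulish reflex would be 'dedinyanhi', but the attested form is 'detenyanhi'. The correspondence is irregular, so they are not cognates (the Kakulish form has a different source).

no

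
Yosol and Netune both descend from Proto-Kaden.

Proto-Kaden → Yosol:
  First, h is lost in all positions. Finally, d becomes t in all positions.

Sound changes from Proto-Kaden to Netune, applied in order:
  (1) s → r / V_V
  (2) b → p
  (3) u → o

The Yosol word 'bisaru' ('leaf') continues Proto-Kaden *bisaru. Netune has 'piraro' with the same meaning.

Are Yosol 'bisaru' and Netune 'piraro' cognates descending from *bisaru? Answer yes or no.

Derive the expected Netune reflex of *bisaru:
Netune: *bisaru
  bisaru → biraru   [rhotacism]
  biraru → piraru   [unconditioned shift]
  piraru → piraro   [vowel merger]
  giving Netune piraro.
Netune 'piraro' matches the regular reflex exactly, so the pair is cognate.

yes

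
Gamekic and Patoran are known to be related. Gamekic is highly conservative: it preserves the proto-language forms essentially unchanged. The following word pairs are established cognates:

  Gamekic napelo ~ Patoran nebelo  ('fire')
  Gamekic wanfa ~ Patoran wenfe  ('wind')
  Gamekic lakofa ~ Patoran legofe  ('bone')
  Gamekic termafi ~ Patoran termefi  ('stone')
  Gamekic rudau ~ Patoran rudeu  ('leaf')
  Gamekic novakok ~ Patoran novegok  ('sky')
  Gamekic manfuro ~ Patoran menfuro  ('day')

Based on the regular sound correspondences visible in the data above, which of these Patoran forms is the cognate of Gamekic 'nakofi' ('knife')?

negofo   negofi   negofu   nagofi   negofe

negofi

lakofa ~ legofe, novakok ~ novegok — Gamekic a corresponds to Patoran e after a consonant, before a consonant other than r, m, n, p, b, f, v.
lakofa ~ legofe, novakok ~ novegok — Gamekic k corresponds to Patoran g between vowels (before a back vowel).
Applying these to Gamekic 'nakofi':
  nakofi → nekofi   (a→e after a consonant, before a consonant other than r, m, n, p, b, f, v)
  nekofi → negofi   (k→g between vowels (before a back vowel))
So the Patoran cognate is 'negofi'.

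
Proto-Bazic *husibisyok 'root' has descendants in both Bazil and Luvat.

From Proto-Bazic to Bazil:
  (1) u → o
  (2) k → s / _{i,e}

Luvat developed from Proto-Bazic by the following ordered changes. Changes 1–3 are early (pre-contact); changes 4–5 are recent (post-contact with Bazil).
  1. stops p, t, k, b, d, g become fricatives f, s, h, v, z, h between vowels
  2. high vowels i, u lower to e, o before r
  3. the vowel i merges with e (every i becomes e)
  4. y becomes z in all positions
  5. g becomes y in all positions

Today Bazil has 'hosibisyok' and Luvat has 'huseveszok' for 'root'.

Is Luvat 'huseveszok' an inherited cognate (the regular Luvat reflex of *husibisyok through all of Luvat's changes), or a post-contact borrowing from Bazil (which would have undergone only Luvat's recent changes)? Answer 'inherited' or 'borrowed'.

inherited

If inherited, *husibisyok would pass through all of Luvat's changes:
Luvat: *husibisyok
  husibisyok → husivisyok   [intervocalic lenition]
  husivisyok (rule 2 does not apply)
  husivisyok → husevesyok   [vowel merger]
  husevesyok → huseveszok   [unconditioned shift]
  huseveszok (rule 5 does not apply)
  giving Luvat huseveszok.
If borrowed from Bazil 'hosibisyok' after the early changes, it would undergo only the recent ones:
  rule 4 (unconditioned shift): hosibisyok → hosibiszok
  rule 5 (unconditioned shift): no change (hosibiszok)
  ⇒ as a loan: hosibiszok
Luvat 'huseveszok' matches the inherited outcome exactly, so it is an inherited cognate, not a loan.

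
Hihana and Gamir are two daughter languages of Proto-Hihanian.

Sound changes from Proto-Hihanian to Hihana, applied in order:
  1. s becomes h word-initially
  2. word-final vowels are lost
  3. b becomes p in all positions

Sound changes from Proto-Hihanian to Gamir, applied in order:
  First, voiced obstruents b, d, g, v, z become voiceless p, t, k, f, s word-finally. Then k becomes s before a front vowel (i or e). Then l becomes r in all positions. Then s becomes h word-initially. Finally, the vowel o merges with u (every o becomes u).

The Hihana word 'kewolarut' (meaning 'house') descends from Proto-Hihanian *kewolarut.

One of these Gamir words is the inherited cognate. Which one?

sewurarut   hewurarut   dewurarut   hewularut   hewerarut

Gamir: *kewolarut > sewolarut > seworarut > heworarut > hewurarut  (by palatalisation, unconditioned shift, debuccalisation, vowel merger)

hewurarut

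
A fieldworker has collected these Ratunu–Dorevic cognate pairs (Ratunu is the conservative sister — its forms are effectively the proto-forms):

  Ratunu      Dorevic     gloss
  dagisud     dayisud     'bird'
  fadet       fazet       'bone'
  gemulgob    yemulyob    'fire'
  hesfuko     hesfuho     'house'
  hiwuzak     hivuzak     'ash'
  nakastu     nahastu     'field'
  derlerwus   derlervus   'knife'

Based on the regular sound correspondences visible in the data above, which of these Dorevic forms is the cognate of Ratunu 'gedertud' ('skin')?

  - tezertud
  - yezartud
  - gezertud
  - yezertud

gemulgob ~ yemulyob — Ratunu g corresponds to Dorevic y word-initially before a front vowel.
fadet ~ fazet — Ratunu d corresponds to Dorevic z between vowels (before a front vowel).
Applying these to Ratunu 'gedertud':
  gedertud → yedertud   (g→y word-initially before a front vowel)
  yedertud → yezertud   (d→z between vowels (before a front vowel))
So the Dorevic cognate is 'yezertud'.

yezertud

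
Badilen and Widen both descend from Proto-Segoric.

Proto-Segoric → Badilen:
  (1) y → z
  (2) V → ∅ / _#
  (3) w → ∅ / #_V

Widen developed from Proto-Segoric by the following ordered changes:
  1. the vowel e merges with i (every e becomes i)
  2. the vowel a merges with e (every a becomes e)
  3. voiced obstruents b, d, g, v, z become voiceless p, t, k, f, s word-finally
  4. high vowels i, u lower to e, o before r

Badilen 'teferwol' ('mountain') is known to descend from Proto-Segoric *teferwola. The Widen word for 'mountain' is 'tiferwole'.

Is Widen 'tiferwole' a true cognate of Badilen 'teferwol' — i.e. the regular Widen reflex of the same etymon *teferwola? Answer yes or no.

yes

Derive the expected Widen reflex of *teferwola:
Widen: start from *teferwola.
  rule 1 (vowel merger): teferwola → tifirwola
  rule 2 (vowel merger): tifirwola → tifirwole
  rule 3: no change — tifirwole
  rule 4 (pre-rhotic lowering): tifirwole → tiferwole
  ⇒ Widen tiferwole
Widen 'tiferwole' matches the regular reflex exactly, so the pair is cognate.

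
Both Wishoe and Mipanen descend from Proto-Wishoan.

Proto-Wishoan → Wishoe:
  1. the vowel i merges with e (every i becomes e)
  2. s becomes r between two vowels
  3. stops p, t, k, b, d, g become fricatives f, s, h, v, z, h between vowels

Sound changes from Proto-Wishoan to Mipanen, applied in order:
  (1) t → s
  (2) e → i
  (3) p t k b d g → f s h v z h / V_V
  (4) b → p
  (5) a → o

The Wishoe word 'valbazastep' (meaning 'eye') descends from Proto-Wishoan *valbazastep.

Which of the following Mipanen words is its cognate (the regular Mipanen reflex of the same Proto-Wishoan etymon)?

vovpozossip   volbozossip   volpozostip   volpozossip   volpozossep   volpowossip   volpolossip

Mipanen: start from *valbazastep.
  rule 1 (unconditioned shift): valbazastep → valbazassep
  rule 2 (vowel merger): valbazassep → valbazassip
  rule 3: no change — valbazassip
  rule 4 (unconditioned shift): valbazassip → valpazassip
  rule 5 (vowel merger): valpazassip → volpozossip
  ⇒ Mipanen volpozossip
Among the options, 'volpozossip' alone shows every Mipanen change applied in order.

volpozossip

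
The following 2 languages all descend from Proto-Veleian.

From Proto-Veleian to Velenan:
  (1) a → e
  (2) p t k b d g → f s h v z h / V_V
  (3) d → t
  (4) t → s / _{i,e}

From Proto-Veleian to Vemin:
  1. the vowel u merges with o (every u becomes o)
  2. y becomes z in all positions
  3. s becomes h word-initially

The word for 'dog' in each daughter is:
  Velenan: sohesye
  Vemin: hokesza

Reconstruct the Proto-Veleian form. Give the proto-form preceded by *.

*sokesya

Position 1: Velenan has s, Vemin has h. Taking the neighbouring segments as reconstructed: Velenan s can only go back to *s; Vemin h could go back to *s or *h — the one source consistent with every daughter is *s.
Position 7: Velenan has e, Vemin has a. Vemin preserves a here (none of its changes turn any other segment into a), so the proto-segment is *a.
Verify the candidate proto-form against each daughter:
Velenan: *sokesya
  sokesya → sokesye   [vowel merger]
  sokesye → sohesye   [intervocalic lenition]
  sohesye (rule 3 does not apply)
  sohesye (rule 4 does not apply)
  giving Velenan sohesye.
Vemin: *sokesya > sokesza > hokesza  (by unconditioned shift, debuccalisation)
No other proto-form is consistent with every reflex, so the reconstruction is *sokesya.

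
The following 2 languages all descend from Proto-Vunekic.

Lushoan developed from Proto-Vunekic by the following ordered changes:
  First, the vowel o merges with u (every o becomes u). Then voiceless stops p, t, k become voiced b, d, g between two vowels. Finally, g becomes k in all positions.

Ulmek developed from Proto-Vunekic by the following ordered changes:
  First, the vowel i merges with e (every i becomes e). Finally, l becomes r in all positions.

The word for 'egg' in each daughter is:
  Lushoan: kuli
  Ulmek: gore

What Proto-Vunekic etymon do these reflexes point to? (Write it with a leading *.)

*goli

Position 4: Lushoan has i, Ulmek has e. Lushoan preserves i here (none of its changes turn any other segment into i), so the proto-segment is *i.
Position 3: Lushoan has l, Ulmek has r. Lushoan preserves l here (none of its changes turn any other segment into l), so the proto-segment is *l.
Position 2: Lushoan has u, Ulmek has o. Ulmek preserves o here (none of its changes turn any other segment into o), so the proto-segment is *o.
Verify the candidate proto-form against each daughter:
Lushoan: *goli
  goli → guli   [vowel merger]
  guli (rule 2 does not apply)
  guli → kuli   [unconditioned shift]
  giving Lushoan kuli.
Ulmek: *goli
  goli → gole   [vowel merger]
  gole → gore   [unconditioned shift]
  giving Ulmek gore.
No other proto-form is consistent with every reflex, so the reconstruction is *goli.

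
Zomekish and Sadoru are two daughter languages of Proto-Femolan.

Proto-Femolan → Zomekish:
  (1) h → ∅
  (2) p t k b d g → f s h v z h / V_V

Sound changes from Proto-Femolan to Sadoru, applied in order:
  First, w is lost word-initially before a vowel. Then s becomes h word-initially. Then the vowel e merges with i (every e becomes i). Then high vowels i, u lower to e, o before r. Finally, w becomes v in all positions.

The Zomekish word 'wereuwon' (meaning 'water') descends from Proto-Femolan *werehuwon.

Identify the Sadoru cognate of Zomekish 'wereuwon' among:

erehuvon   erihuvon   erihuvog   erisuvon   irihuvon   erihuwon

Sadoru: *werehuwon
  werehuwon → erehuwon   [glide loss]
  erehuwon (rule 2 does not apply)
  erehuwon → irihuwon   [vowel merger]
  irihuwon → erihuwon   [pre-rhotic lowering]
  erihuwon → erihuvon   [unconditioned shift]
  giving Sadoru erihuvon.
The other candidates each miss or misapply at least one Sadoru change.

erihuvon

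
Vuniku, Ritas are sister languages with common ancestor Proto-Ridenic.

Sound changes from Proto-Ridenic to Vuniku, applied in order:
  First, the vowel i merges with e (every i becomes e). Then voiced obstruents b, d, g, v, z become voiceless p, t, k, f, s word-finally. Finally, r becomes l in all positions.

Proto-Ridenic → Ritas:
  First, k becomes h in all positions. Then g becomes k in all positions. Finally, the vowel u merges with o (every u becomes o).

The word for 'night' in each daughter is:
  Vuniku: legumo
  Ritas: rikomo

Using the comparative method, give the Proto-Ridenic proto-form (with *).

Position 3: Vuniku has g, Ritas has k. Vuniku preserves g here (none of its changes turn any other segment into g), so the proto-segment is *g.
Position 1: Vuniku has l, Ritas has r. Ritas preserves r here (none of its changes turn any other segment into r), so the proto-segment is *r.
Position 4: Vuniku has u, Ritas has o. Vuniku preserves u here (none of its changes turn any other segment into u), so the proto-segment is *u.
Continuing position by position gives *rigumo; check it forward:
Vuniku: *rigumo > regumo > legumo  (by vowel merger, unconditioned shift)
Ritas: *rigumo
  rigumo (rule 1 does not apply)
  rigumo → rikumo   [unconditioned shift]
  rikumo → rikomo   [vowel merger]
  giving Ritas rikomo.
No other proto-form is consistent with every reflex, so the reconstruction is *rigumo.

*rigumo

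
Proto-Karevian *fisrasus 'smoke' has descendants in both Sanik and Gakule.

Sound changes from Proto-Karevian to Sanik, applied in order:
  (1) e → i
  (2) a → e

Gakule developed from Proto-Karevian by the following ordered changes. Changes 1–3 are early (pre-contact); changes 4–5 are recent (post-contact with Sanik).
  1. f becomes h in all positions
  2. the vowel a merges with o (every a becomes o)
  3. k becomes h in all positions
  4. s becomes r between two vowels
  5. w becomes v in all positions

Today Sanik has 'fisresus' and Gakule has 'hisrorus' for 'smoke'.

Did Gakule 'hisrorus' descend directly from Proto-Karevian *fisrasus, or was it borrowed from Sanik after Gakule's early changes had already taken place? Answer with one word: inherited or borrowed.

inherited

If inherited, *fisrasus would pass through all of Gakule's changes:
Gakule: *fisrasus
  fisrasus → hisrasus   [unconditioned shift]
  hisrasus → hisrosus   [vowel merger]
  hisrosus (rule 3 does not apply)
  hisrosus → hisrorus   [rhotacism]
  hisrorus (rule 5 does not apply)
  giving Gakule hisrorus.
If borrowed from Sanik 'fisresus' after the early changes, it would undergo only the recent ones:
  rule 4 (rhotacism): fisresus → fisrerus
  rule 5 (unconditioned shift): no change (fisrerus)
  ⇒ as a loan: fisrerus
Gakule 'hisrorus' matches the inherited outcome exactly, so it is an inherited cognate, not a loan.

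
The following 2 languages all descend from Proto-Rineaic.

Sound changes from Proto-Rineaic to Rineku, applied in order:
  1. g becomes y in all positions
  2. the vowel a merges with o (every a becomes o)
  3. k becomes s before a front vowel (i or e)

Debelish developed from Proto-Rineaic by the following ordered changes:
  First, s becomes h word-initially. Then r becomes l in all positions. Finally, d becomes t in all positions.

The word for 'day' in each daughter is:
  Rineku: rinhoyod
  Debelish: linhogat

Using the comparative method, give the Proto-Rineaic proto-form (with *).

Position 6: Rineku has y, Debelish has g. Debelish preserves g here (none of its changes turn any other segment into g), so the proto-segment is *g.
Position 8: Rineku has d, Debelish has t. Rineku preserves d here (none of its changes turn any other segment into d), so the proto-segment is *d.
Position 7: Rineku has o, Debelish has a. Debelish preserves a here (none of its changes turn any other segment into a), so the proto-segment is *a.
Verify the candidate proto-form against each daughter:
Rineku: *rinhogad
  rinhogad → rinhoyad   [unconditioned shift]
  rinhoyad → rinhoyod   [vowel merger]
  rinhoyod (rule 3 does not apply)
  giving Rineku rinhoyod.
Debelish: start from *rinhogad.
  rule 1: no change — rinhogad
  rule 2 (unconditioned shift): rinhogad → linhogad
  rule 3 (unconditioned shift): linhogad → linhogat
  ⇒ Debelish linhogat
*rinhogad is the unique common source.

*rinhogad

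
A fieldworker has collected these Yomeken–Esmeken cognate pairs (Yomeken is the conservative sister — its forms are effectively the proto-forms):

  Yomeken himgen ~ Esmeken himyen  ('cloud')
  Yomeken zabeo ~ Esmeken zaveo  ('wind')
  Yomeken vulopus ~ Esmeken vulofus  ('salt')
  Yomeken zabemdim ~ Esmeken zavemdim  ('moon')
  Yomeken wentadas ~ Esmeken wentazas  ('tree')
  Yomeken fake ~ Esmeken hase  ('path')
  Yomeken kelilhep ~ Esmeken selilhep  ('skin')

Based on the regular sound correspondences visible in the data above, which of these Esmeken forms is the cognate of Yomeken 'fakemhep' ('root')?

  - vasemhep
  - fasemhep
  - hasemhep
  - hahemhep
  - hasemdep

hasemhep

fake ~ hase — Yomeken f corresponds to Esmeken h word-initially before a back vowel.
fake ~ hase — Yomeken k corresponds to Esmeken s between vowels (before a front vowel).
Applying these to Yomeken 'fakemhep':
  fakemhep → hakemhep   (f→h word-initially before a back vowel)
  hakemhep → hasemhep   (k→s between vowels (before a front vowel))
So the Esmeken cognate is 'hasemhep'.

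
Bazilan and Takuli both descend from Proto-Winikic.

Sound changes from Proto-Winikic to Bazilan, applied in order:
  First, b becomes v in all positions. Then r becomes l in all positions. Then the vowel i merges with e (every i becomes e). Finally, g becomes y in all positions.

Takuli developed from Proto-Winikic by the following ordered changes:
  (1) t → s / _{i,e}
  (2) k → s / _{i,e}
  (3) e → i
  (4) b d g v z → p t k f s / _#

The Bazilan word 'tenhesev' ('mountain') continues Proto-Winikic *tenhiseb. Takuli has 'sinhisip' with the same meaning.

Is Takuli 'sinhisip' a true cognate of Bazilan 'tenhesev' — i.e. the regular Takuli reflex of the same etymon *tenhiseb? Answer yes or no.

Derive the expected Takuli reflex of *tenhiseb:
Takuli: *tenhiseb > senhiseb > sinhisib > sinhisip  (by palatalisation, vowel merger, final devoicing)
Takuli 'sinhisip' matches the regular reflex exactly, so the pair is cognate.

yes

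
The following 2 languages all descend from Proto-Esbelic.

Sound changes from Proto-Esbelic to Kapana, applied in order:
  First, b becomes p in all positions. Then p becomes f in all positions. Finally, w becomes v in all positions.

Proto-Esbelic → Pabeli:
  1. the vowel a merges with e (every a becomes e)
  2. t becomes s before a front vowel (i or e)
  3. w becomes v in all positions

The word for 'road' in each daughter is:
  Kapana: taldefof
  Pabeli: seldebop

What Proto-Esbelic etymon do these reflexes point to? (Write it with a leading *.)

Position 8: Kapana has f, Pabeli has p. Pabeli preserves p here (none of its changes turn any other segment into p), so the proto-segment is *p.
Position 1: Kapana has t, Pabeli has s. Kapana preserves t here (none of its changes turn any other segment into t), so the proto-segment is *t.
Position 2: Kapana has a, Pabeli has e. Kapana preserves a here (none of its changes turn any other segment into a), so the proto-segment is *a.
This points to *taldebop. Verify forward in each daughter:
Kapana: start from *taldebop.
  rule 1 (unconditioned shift): taldebop → taldepop
  rule 2 (unconditioned shift): taldepop → taldefof
  rule 3: no change — taldefof
  ⇒ Kapana taldefof
Pabeli: *taldebop > teldebop > seldebop  (by vowel merger, palatalisation)
*taldebop is the unique common source.

*taldebop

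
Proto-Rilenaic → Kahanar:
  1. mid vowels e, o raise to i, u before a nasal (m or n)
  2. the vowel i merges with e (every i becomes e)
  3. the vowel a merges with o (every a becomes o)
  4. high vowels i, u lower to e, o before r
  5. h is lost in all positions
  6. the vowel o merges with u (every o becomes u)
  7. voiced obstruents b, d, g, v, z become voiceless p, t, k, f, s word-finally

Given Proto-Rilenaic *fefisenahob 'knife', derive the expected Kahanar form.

Kahanar: *fefisenahob
  fefisenahob → fefisinahob   [pre-nasal raising]
  fefisinahob → fefesenahob   [vowel merger]
  fefesenahob → fefesenohob   [vowel merger]
  fefesenohob (rule 4 does not apply)
  fefesenohob → fefesenoob   [h-loss]
  fefesenoob → fefesenuub   [vowel merger]
  fefesenuub → fefesenuup   [final devoicing]
  giving Kahanar fefesenuup.

fefesenuup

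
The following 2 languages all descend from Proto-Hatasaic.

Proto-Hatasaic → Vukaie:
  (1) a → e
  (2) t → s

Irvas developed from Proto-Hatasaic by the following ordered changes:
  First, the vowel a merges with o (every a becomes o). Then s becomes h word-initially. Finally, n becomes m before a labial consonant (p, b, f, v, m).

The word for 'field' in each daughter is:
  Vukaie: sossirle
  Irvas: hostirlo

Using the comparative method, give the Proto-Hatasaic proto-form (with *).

Position 4: Vukaie has s, Irvas has t. Irvas preserves t here (none of its changes turn any other segment into t), so the proto-segment is *t.
Position 1: Vukaie has s, Irvas has h. Taking the neighbouring segments as reconstructed: Vukaie s could go back to *t or *s; Irvas h could go back to *s or *h — the one source consistent with every daughter is *s.
This points to *sostirla. Verify forward in each daughter:
Vukaie: *sostirla > sostirle > sossirle  (by vowel merger, unconditioned shift)
Irvas: *sostirla
  sostirla → sostirlo   [vowel merger]
  sostirlo → hostirlo   [debuccalisation]
  hostirlo (rule 3 does not apply)
  giving Irvas hostirlo.
*sostirla is the unique common source.

*sostirla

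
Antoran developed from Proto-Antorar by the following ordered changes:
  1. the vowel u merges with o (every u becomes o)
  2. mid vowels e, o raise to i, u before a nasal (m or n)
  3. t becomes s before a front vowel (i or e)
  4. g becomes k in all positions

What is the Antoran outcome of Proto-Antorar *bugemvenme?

Antoran: *bugemvenme
  bugemvenme → bogemvenme   [vowel merger]
  bogemvenme → bogimvinme   [pre-nasal raising]
  bogimvinme (rule 3 does not apply)
  bogimvinme → bokimvinme   [unconditioned shift]
  giving Antoran bokimvinme.

bokimvinme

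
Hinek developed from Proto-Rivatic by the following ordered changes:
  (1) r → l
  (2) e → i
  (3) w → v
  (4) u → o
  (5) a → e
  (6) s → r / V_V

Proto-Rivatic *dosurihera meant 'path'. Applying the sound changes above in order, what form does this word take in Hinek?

dorolihile

Hinek: *dosurihera > dosulihela > dosulihila > dosolihila > dosolihile > dorolihile  (by unconditioned shift, vowel merger, vowel merger, vowel merger, rhotacism)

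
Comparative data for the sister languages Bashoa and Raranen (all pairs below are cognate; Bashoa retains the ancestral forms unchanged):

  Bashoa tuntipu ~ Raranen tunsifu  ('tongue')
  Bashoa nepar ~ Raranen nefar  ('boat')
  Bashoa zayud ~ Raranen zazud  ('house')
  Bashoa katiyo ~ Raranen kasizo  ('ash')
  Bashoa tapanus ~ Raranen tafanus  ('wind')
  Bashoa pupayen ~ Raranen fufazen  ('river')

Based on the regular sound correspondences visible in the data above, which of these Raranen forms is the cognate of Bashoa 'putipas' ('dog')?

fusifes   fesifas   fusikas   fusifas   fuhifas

pupayen ~ fufazen — Bashoa p corresponds to Raranen f word-initially before a back vowel.
katiyo ~ kasizo — Bashoa t corresponds to Raranen s between vowels (before a front vowel).
nepar ~ nefar, tapanus ~ tafanus — Bashoa p corresponds to Raranen f between vowels (before a back vowel).
Applying these to Bashoa 'putipas':
  putipas → futipas   (p→f word-initially before a back vowel)
  futipas → fusipas   (t→s between vowels (before a front vowel))
  fusipas → fusifas   (p→f between vowels (before a back vowel))
So the Raranen cognate is 'fusifas'.

fusifas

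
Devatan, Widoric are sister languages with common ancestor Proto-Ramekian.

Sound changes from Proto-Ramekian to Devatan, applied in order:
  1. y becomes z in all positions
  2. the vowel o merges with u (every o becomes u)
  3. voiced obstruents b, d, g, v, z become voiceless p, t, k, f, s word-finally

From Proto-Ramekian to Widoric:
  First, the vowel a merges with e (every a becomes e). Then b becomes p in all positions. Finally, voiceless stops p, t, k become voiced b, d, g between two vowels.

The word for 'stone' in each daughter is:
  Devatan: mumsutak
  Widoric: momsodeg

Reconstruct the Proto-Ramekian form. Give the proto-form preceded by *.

Position 8: Devatan has k, Widoric has g. Taking the neighbouring segments as reconstructed: Devatan k could go back to *k or *g; Widoric g can only go back to *g — the one source consistent with every daughter is *g.
Position 6: Devatan has t, Widoric has d. Taking the neighbouring segments as reconstructed: Devatan t can only go back to *t; Widoric d could go back to *t or *d — the one source consistent with every daughter is *t.
This points to *momsotag. Verify forward in each daughter:
Devatan: *momsotag > mumsutag > mumsutak  (by vowel merger, final devoicing)
Widoric: *momsotag
  momsotag → momsoteg   [vowel merger]
  momsoteg (rule 2 does not apply)
  momsoteg → momsodeg   [intervocalic voicing]
  giving Widoric momsodeg.
*momsotag is the unique common source.

*momsotag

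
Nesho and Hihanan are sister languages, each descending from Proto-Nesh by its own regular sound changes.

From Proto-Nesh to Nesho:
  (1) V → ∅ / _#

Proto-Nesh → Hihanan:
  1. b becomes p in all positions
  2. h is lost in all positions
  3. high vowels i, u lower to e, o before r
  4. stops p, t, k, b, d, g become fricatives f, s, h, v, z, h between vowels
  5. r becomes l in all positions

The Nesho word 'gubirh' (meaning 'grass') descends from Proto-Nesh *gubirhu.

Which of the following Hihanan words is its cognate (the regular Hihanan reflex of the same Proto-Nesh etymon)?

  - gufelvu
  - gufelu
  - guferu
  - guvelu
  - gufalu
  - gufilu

gufelu

Hihanan: start from *gubirhu.
  rule 1 (unconditioned shift): gubirhu → gupirhu
  rule 2 (h-loss): gupirhu → gupiru
  rule 3 (pre-rhotic lowering): gupiru → guperu
  rule 4 (intervocalic lenition): guperu → guferu
  rule 5 (unconditioned shift): guferu → gufelu
  ⇒ Hihanan gufelu
Among the options, 'gufelu' alone shows every Hihanan change applied in order.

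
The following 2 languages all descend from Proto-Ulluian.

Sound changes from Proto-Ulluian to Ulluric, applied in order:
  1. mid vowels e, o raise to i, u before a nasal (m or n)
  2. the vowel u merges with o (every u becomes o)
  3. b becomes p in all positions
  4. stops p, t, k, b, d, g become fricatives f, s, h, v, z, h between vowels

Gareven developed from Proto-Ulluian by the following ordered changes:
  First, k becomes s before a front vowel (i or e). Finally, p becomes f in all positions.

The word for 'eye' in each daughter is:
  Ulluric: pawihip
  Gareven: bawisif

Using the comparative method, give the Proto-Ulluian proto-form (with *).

Position 1: Ulluric has p, Gareven has b. Gareven preserves b here (none of its changes turn any other segment into b), so the proto-segment is *b.
Position 5: Ulluric has h, Gareven has s. Taking the neighbouring segments as reconstructed: Ulluric h could go back to *k or *g or *h; Gareven s could go back to *k or *s — the one source consistent with every daughter is *k.
Position 7: Ulluric has p, Gareven has f. Taking the neighbouring segments as reconstructed: Ulluric p could go back to *p or *b; Gareven f could go back to *p or *f — the one source consistent with every daughter is *p.
The remaining positions agree across the daughters. Check the candidate against every language:
Ulluric: start from *bawikip.
  rule 1: no change — bawikip
  rule 2: no change — bawikip
  rule 3 (unconditioned shift): bawikip → pawikip
  rule 4 (intervocalic lenition): pawikip → pawihip
  ⇒ Ulluric pawihip
Gareven: *bawikip
  bawikip → bawisip   [palatalisation]
  bawisip → bawisif   [unconditioned shift]
  giving Gareven bawisif.
Only *bawikip yields all of Ulluric pawihip, Gareven bawisif.

*bawikip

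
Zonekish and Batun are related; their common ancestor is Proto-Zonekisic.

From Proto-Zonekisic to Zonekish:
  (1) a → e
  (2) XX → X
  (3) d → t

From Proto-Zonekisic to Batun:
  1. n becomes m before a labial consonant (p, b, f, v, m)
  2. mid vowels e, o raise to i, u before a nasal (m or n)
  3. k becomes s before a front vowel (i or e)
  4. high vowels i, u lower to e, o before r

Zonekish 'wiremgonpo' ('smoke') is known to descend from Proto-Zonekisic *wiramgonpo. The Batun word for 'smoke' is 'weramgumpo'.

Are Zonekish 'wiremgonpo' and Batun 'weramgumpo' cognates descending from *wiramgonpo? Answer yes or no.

Derive the expected Batun reflex of *wiramgonpo:
Batun: *wiramgonpo
  wiramgonpo → wiramgompo   [nasal place assimilation]
  wiramgompo → wiramgumpo   [pre-nasal raising]
  wiramgumpo (rule 3 does not apply)
  wiramgumpo → weramgumpo   [pre-rhotic lowering]
  giving Batun weramgumpo.
Batun 'weramgumpo' matches the regular reflex exactly, so the pair is cognate.

yes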